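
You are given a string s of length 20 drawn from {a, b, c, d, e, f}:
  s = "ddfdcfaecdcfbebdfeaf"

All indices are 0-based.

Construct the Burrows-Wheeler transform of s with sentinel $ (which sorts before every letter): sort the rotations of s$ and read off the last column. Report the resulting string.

ffeefeddfc$dbfbaaccdd

rank  rotation               last
    0  $ddfdcfaecdcfbebdfeaf  f
    1  aecdcfbebdfeaf$ddfdcf  f
    2  af$ddfdcfaecdcfbebdfe  e
    3  bdfeaf$ddfdcfaecdcfbe  e
    4  bebdfeaf$ddfdcfaecdcf  f
    5  cdcfbebdfeaf$ddfdcfae  e
    6  cfaecdcfbebdfeaf$ddfd  d
    7  cfbebdfeaf$ddfdcfaecd  d
    8  dcfaecdcfbebdfeaf$ddf  f
    9  dcfbebdfeaf$ddfdcfaec  c
   10  ddfdcfaecdcfbebdfeaf$  $
   11  dfdcfaecdcfbebdfeaf$d  d
   12  dfeaf$ddfdcfaecdcfbeb  b
   13  eaf$ddfdcfaecdcfbebdf  f
   14  ebdfeaf$ddfdcfaecdcfb  b
   15  ecdcfbebdfeaf$ddfdcfa  a
   16  f$ddfdcfaecdcfbebdfea  a
   17  faecdcfbebdfeaf$ddfdc  c
   18  fbebdfeaf$ddfdcfaecdc  c
   19  fdcfaecdcfbebdfeaf$dd  d
   20  feaf$ddfdcfaecdcfbebd  d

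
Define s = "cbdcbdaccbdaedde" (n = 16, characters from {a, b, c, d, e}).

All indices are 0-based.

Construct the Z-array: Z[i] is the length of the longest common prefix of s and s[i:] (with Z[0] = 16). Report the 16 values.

[16, 0, 0, 3, 0, 0, 0, 1, 3, 0, 0, 0, 0, 0, 0, 0]

Z[0]=16
i=1: outside box; Z[1]=0
i=2: outside box; Z[2]=0
i=3: outside box; Z[3]=3 extend→box=[3,6)
i=4: min(r-i=2, Z[1]=0)=0; Z[4]=0
i=5: min(r-i=1, Z[2]=0)=0; Z[5]=0
i=6: outside box; Z[6]=0
i=7: outside box; Z[7]=1 extend→box=[7,8)
i=8: outside box; Z[8]=3 extend→box=[8,11)
i=9: min(r-i=2, Z[1]=0)=0; Z[9]=0
i=10: min(r-i=1, Z[2]=0)=0; Z[10]=0
i=11: outside box; Z[11]=0
i=12: outside box; Z[12]=0
i=13: outside box; Z[13]=0
i=14: outside box; Z[14]=0
i=15: outside box; Z[15]=0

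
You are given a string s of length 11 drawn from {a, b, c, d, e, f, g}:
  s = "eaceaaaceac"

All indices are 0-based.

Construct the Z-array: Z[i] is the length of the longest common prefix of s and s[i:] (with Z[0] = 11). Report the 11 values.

[11, 0, 0, 2, 0, 0, 0, 0, 3, 0, 0]

Z[0]=11
i=1: i≥r, start 0; Z[1]=0
i=2: i≥r, start 0; Z[2]=0
i=3: i≥r, start 0; Z[3]=2 extend→box=[3,5)
i=4: min(r-i=1, Z[1]=0)=0; Z[4]=0
i=5: i≥r, start 0; Z[5]=0
i=6: i≥r, start 0; Z[6]=0
i=7: i≥r, start 0; Z[7]=0
i=8: i≥r, start 0; Z[8]=3 extend→box=[8,11)
i=9: min(r-i=2, Z[1]=0)=0; Z[9]=0
i=10: min(r-i=1, Z[2]=0)=0; Z[10]=0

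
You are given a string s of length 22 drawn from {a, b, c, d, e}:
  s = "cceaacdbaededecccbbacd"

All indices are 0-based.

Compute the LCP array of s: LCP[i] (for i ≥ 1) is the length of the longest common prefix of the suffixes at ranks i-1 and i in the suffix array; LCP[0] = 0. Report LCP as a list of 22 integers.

[0, 1, 3, 1, 0, 2, 1, 0, 1, 2, 2, 1, 2, 1, 0, 1, 1, 2, 0, 1, 1, 3]

rank→(start, suffix):
  0 → (3, 'aacdbaededecccbbacd')
  1 → (19, 'acd')
  2 → (4, 'acdbaededecccbbacd')
  3 → (8, 'aededecccbbacd')
  4 → (18, 'bacd')
  5 → (7, 'baededecccbbacd')
  6 → (17, 'bbacd')
  7 → (16, 'cbbacd')
  8 → (15, 'ccbbacd')
  9 → (14, 'cccbbacd')
  10 → (0, 'cceaacdbaededecccbbacd')
  11 → (20, 'cd')
  12 → (5, 'cdbaededecccbbacd')
  13 → (1, 'ceaacdbaededecccbbacd')
  14 → (21, 'd')
  15 → (6, 'dbaededecccbbacd')
  16 → (12, 'decccbbacd')
  17 → (10, 'dedecccbbacd')
  18 → (2, 'eaacdbaededecccbbacd')
  19 → (13, 'ecccbbacd')
  20 → (11, 'edecccbbacd')
  21 → (9, 'ededecccbbacd')

SA = [3, 19, 4, 8, 18, 7, 17, 16, 15, 14, 0, 20, 5, 1, 21, 6, 12, 10, 2, 13, 11, 9]
rank  pair      lcp
   1  s[3:],s[19:]  1  'a'
   2  s[19:],s[4:]  3  'acd'
   3  s[4:],s[8:]  1  'a'
   4  s[8:],s[18:]  0  ''
   5  s[18:],s[7:]  2  'ba'
   6  s[7:],s[17:]  1  'b'
   7  s[17:],s[16:]  0  ''
   8  s[16:],s[15:]  1  'c'
   9  s[15:],s[14:]  2  'cc'
  10  s[14:],s[0:]  2  'cc'
  11  s[0:],s[20:]  1  'c'
  12  s[20:],s[5:]  2  'cd'
  13  s[5:],s[1:]  1  'c'
  14  s[1:],s[21:]  0  ''
  15  s[21:],s[6:]  1  'd'
  16  s[6:],s[12:]  1  'd'
  17  s[12:],s[10:]  2  'de'
  18  s[10:],s[2:]  0  ''
  19  s[2:],s[13:]  1  'e'
  20  s[13:],s[11:]  1  'e'
  21  s[11:],s[9:]  3  'ede'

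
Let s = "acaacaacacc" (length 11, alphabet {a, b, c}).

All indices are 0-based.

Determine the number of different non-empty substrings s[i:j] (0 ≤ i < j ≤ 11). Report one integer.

41

sorted suffixes:
  #0 SA[0]=2  'aacaacacc'
  #1 SA[1]=5  'aacacc'
  #2 SA[2]=0  'acaacaacacc'
  #3 SA[3]=3  'acaacacc'
  #4 SA[4]=6  'acacc'
  #5 SA[5]=8  'acc'
  #6 SA[6]=10  'c'
  #7 SA[7]=1  'caacaacacc'
  #8 SA[8]=4  'caacacc'
  #9 SA[9]=7  'cacc'
  #10 SA[10]=9  'cc'

SA = [2, 5, 0, 3, 6, 8, 10, 1, 4, 7, 9]
rank  pair      lcp
   1  s[2:],s[5:]  4  'aaca'
   2  s[5:],s[0:]  1  'a'
   3  s[0:],s[3:]  6  'acaaca'
   4  s[3:],s[6:]  3  'aca'
   5  s[6:],s[8:]  2  'ac'
   6  s[8:],s[10:]  0  ''
   7  s[10:],s[1:]  1  'c'
   8  s[1:],s[4:]  5  'caaca'
   9  s[4:],s[7:]  2  'ca'
  10  s[7:],s[9:]  1  'c'

n(n+1)/2 = 11·12/2 = 66
Σ LCP = 0 + 4 + 1 + 6 + 3 + 2 + 0 + 1 + 5 + 2 + 1 = 25
distinct = 66 − 25 = 41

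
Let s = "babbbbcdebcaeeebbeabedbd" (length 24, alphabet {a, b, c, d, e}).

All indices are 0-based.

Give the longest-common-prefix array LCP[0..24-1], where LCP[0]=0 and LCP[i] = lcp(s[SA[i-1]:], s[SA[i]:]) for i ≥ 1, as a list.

[0, 2, 1, 0, 1, 3, 2, 2, 1, 2, 1, 1, 2, 0, 1, 0, 1, 1, 0, 1, 2, 1, 1, 2]

rank→(start, suffix):
  0 → (1, 'abbbbcdebcaeeebbeabedbd')
  1 → (18, 'abedbd')
  2 → (11, 'aeeebbeabedbd')
  3 → (0, 'babbbbcdebcaeeebbeabedbd')
  4 → (2, 'bbbbcdebcaeeebbeabedbd')
  5 → (3, 'bbbcdebcaeeebbeabedbd')
  6 → (4, 'bbcdebcaeeebbeabedbd')
  7 → (15, 'bbeabedbd')
  8 → (9, 'bcaeeebbeabedbd')
  9 → (5, 'bcdebcaeeebbeabedbd')
  10 → (22, 'bd')
  11 → (16, 'beabedbd')
  12 → (19, 'bedbd')
  13 → (10, 'caeeebbeabedbd')
  14 → (6, 'cdebcaeeebbeabedbd')
  15 → (23, 'd')
  16 → (21, 'dbd')
  17 → (7, 'debcaeeebbeabedbd')
  18 → (17, 'eabedbd')
  19 → (14, 'ebbeabedbd')
  20 → (8, 'ebcaeeebbeabedbd')
  21 → (20, 'edbd')
  22 → (13, 'eebbeabedbd')
  23 → (12, 'eeebbeabedbd')

SA = [1, 18, 11, 0, 2, 3, 4, 15, 9, 5, 22, 16, 19, 10, 6, 23, 21, 7, 17, 14, 8, 20, 13, 12]
rank  pair      lcp
   1  s[1:],s[18:]  2  'ab'
   2  s[18:],s[11:]  1  'a'
   3  s[11:],s[0:]  0  ''
   4  s[0:],s[2:]  1  'b'
   5  s[2:],s[3:]  3  'bbb'
   6  s[3:],s[4:]  2  'bb'
   7  s[4:],s[15:]  2  'bb'
   8  s[15:],s[9:]  1  'b'
   9  s[9:],s[5:]  2  'bc'
  10  s[5:],s[22:]  1  'b'
  11  s[22:],s[16:]  1  'b'
  12  s[16:],s[19:]  2  'be'
  13  s[19:],s[10:]  0  ''
  14  s[10:],s[6:]  1  'c'
  15  s[6:],s[23:]  0  ''
  16  s[23:],s[21:]  1  'd'
  17  s[21:],s[7:]  1  'd'
  18  s[7:],s[17:]  0  ''
  19  s[17:],s[14:]  1  'e'
  20  s[14:],s[8:]  2  'eb'
  21  s[8:],s[20:]  1  'e'
  22  s[20:],s[13:]  1  'e'
  23  s[13:],s[12:]  2  'ee'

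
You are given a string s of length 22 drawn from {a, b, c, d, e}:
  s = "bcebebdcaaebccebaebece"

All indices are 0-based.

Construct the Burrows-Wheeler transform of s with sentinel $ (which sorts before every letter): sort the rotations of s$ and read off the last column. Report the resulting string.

ecabee$eeedbecbbccabcab

rank  rotation                 last
    0  $bcebebdcaaebccebaebece  e
    1  aaebccebaebece$bcebebdc  c
    2  aebccebaebece$bcebebdca  a
    3  aebece$bcebebdcaaebcceb  b
    4  baebece$bcebebdcaaebcce  e
    5  bccebaebece$bcebebdcaae  e
    6  bcebebdcaaebccebaebece$  $
    7  bdcaaebccebaebece$bcebe  e
    8  bebdcaaebccebaebece$bce  e
    9  bece$bcebebdcaaebccebae  e
   10  caaebccebaebece$bcebebd  d
   11  ccebaebece$bcebebdcaaeb  b
   12  ce$bcebebdcaaebccebaebe  e
   13  cebaebece$bcebebdcaaebc  c
   14  cebebdcaaebccebaebece$b  b
   15  dcaaebccebaebece$bcebeb  b
   16  e$bcebebdcaaebccebaebec  c
   17  ebaebece$bcebebdcaaebcc  c
   18  ebccebaebece$bcebebdcaa  a
   19  ebdcaaebccebaebece$bceb  b
   20  ebebdcaaebccebaebece$bc  c
   21  ebece$bcebebdcaaebcceba  a
   22  ece$bcebebdcaaebccebaeb  b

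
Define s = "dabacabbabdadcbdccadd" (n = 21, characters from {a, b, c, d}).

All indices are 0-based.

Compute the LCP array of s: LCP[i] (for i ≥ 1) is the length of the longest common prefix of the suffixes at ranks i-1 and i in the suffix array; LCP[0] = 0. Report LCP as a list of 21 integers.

[0, 2, 2, 1, 1, 2, 0, 2, 1, 1, 2, 0, 2, 1, 1, 0, 1, 2, 1, 2, 1]

sorted suffixes:
  #0 SA[0]=1  'abacabbabdadcbdccadd'
  #1 SA[1]=5  'abbabdadcbdccadd'
  #2 SA[2]=8  'abdadcbdccadd'
  #3 SA[3]=3  'acabbabdadcbdccadd'
  #4 SA[4]=11  'adcbdccadd'
  #5 SA[5]=18  'add'
  #6 SA[6]=7  'babdadcbdccadd'
  #7 SA[7]=2  'bacabbabdadcbdccadd'
  #8 SA[8]=6  'bbabdadcbdccadd'
  #9 SA[9]=9  'bdadcbdccadd'
  #10 SA[10]=14  'bdccadd'
  #11 SA[11]=4  'cabbabdadcbdccadd'
  #12 SA[12]=17  'cadd'
  #13 SA[13]=13  'cbdccadd'
  #14 SA[14]=16  'ccadd'
  #15 SA[15]=20  'd'
  #16 SA[16]=0  'dabacabbabdadcbdccadd'
  #17 SA[17]=10  'dadcbdccadd'
  #18 SA[18]=12  'dcbdccadd'
  #19 SA[19]=15  'dccadd'
  #20 SA[20]=19  'dd'

SA = [1, 5, 8, 3, 11, 18, 7, 2, 6, 9, 14, 4, 17, 13, 16, 20, 0, 10, 12, 15, 19]
rank  pair      lcp
   1  s[1:],s[5:]  2  'ab'
   2  s[5:],s[8:]  2  'ab'
   3  s[8:],s[3:]  1  'a'
   4  s[3:],s[11:]  1  'a'
   5  s[11:],s[18:]  2  'ad'
   6  s[18:],s[7:]  0  ''
   7  s[7:],s[2:]  2  'ba'
   8  s[2:],s[6:]  1  'b'
   9  s[6:],s[9:]  1  'b'
  10  s[9:],s[14:]  2  'bd'
  11  s[14:],s[4:]  0  ''
  12  s[4:],s[17:]  2  'ca'
  13  s[17:],s[13:]  1  'c'
  14  s[13:],s[16:]  1  'c'
  15  s[16:],s[20:]  0  ''
  16  s[20:],s[0:]  1  'd'
  17  s[0:],s[10:]  2  'da'
  18  s[10:],s[12:]  1  'd'
  19  s[12:],s[15:]  2  'dc'
  20  s[15:],s[19:]  1  'd'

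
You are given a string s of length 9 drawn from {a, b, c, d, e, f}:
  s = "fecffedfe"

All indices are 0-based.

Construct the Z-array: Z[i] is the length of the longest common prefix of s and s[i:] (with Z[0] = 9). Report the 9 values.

Z[0]=9
i=1: outside box; Z[1]=0
i=2: outside box; Z[2]=0
i=3: outside box; Z[3]=1 scan→box=[3,4)
i=4: outside box; Z[4]=2 scan→box=[4,6)
i=5: min(r-i=1, Z[1]=0)=0; Z[5]=0
i=6: outside box; Z[6]=0
i=7: outside box; Z[7]=2 scan→box=[7,9)
i=8: min(r-i=1, Z[1]=0)=0; Z[8]=0

[9, 0, 0, 1, 2, 0, 0, 2, 0]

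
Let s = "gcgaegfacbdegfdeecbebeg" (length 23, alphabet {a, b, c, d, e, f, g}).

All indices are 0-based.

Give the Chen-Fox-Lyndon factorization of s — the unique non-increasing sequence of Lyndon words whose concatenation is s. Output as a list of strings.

["g", "cg", "aegf", "acbdegfdeecbebeg"]

emit factor 1: 'g' (i=0, period=1)
emit factor 2: 'cg' (i=1, period=2)
emit factor 3: 'aegf' (i=3, period=4)
emit factor 4: 'acbdegfdeecbebeg' (i=7, period=16)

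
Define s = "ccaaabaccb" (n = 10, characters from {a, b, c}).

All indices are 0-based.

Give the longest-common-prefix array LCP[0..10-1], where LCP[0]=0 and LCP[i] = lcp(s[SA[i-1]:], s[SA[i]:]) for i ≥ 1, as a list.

sorted suffixes:
  #0 SA[0]=2  'aaabaccb'
  #1 SA[1]=3  'aabaccb'
  #2 SA[2]=4  'abaccb'
  #3 SA[3]=6  'accb'
  #4 SA[4]=9  'b'
  #5 SA[5]=5  'baccb'
  #6 SA[6]=1  'caaabaccb'
  #7 SA[7]=8  'cb'
  #8 SA[8]=0  'ccaaabaccb'
  #9 SA[9]=7  'ccb'

SA = [2, 3, 4, 6, 9, 5, 1, 8, 0, 7]
rank  pair      lcp
   1  s[2:],s[3:]  2  'aa'
   2  s[3:],s[4:]  1  'a'
   3  s[4:],s[6:]  1  'a'
   4  s[6:],s[9:]  0  ''
   5  s[9:],s[5:]  1  'b'
   6  s[5:],s[1:]  0  ''
   7  s[1:],s[8:]  1  'c'
   8  s[8:],s[0:]  1  'c'
   9  s[0:],s[7:]  2  'cc'

[0, 2, 1, 1, 0, 1, 0, 1, 1, 2]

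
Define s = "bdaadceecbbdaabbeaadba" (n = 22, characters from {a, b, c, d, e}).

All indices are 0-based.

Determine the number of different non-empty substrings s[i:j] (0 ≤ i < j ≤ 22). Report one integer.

226

sorted suffixes:
  #0 SA[0]=21  'a'
  #1 SA[1]=12  'aabbeaadba'
  #2 SA[2]=17  'aadba'
  #3 SA[3]=2  'aadceecbbdaabbeaadba'
  #4 SA[4]=13  'abbeaadba'
  #5 SA[5]=18  'adba'
  #6 SA[6]=3  'adceecbbdaabbeaadba'
  #7 SA[7]=20  'ba'
  #8 SA[8]=9  'bbdaabbeaadba'
  #9 SA[9]=14  'bbeaadba'
  #10 SA[10]=10  'bdaabbeaadba'
  #11 SA[11]=0  'bdaadceecbbdaabbeaadba'
  #12 SA[12]=15  'beaadba'
  #13 SA[13]=8  'cbbdaabbeaadba'
  #14 SA[14]=5  'ceecbbdaabbeaadba'
  #15 SA[15]=11  'daabbeaadba'
  #16 SA[16]=1  'daadceecbbdaabbeaadba'
  #17 SA[17]=19  'dba'
  #18 SA[18]=4  'dceecbbdaabbeaadba'
  #19 SA[19]=16  'eaadba'
  #20 SA[20]=7  'ecbbdaabbeaadba'
  #21 SA[21]=6  'eecbbdaabbeaadba'

SA = [21, 12, 17, 2, 13, 18, 3, 20, 9, 14, 10, 0, 15, 8, 5, 11, 1, 19, 4, 16, 7, 6]
i: (SA[i-1],SA[i]) lcp shared
  1: (21,12) 1 'a'
  2: (12,17) 2 'aa'
  3: (17,2) 3 'aad'
  4: (2,13) 1 'a'
  5: (13,18) 1 'a'
  6: (18,3) 2 'ad'
  7: (3,20) 0 ''
  8: (20,9) 1 'b'
  9: (9,14) 2 'bb'
  10: (14,10) 1 'b'
  11: (10,0) 4 'bdaa'
  12: (0,15) 1 'b'
  13: (15,8) 0 ''
  14: (8,5) 1 'c'
  15: (5,11) 0 ''
  16: (11,1) 3 'daa'
  17: (1,19) 1 'd'
  18: (19,4) 1 'd'
  19: (4,16) 0 ''
  20: (16,7) 1 'e'
  21: (7,6) 1 'e'

n(n+1)/2 = 22·23/2 = 253
Σ LCP = 0 + 1 + 2 + 3 + 1 + 1 + 2 + 0 + 1 + 2 + 1 + 4 + 1 + 0 + 1 + 0 + 3 + 1 + 1 + 0 + 1 + 1 = 27
distinct = 253 − 27 = 226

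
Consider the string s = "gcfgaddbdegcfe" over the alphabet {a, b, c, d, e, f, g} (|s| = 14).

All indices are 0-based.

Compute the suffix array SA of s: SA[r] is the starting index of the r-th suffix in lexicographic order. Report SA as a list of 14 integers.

[4, 7, 11, 1, 6, 5, 8, 13, 9, 12, 2, 3, 10, 0]

rank | idx | suffix
   0 |   4 | addbdegcfe
   1 |   7 | bdegcfe
   2 |  11 | cfe
   3 |   1 | cfgaddbdegcfe
   4 |   6 | dbdegcfe
   5 |   5 | ddbdegcfe
   6 |   8 | degcfe
   7 |  13 | e
   8 |   9 | egcfe
   9 |  12 | fe
  10 |   2 | fgaddbdegcfe
  11 |   3 | gaddbdegcfe
  12 |  10 | gcfe
  13 |   0 | gcfgaddbdegcfe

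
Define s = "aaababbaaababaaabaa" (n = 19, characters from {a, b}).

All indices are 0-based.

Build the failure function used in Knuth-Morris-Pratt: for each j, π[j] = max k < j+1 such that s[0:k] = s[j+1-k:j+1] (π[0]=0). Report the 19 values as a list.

[0, 1, 2, 0, 1, 0, 0, 1, 2, 3, 4, 5, 6, 1, 2, 3, 4, 5, 2]

π[0] = 0
j=1 s[j]='a': π[1]=1 (border 'a')
j=2 s[j]='a': π[2]=2 (border 'aa')
j=3 s[j]='b': k: 2→1→0; π[3]=0 (border '')
j=4 s[j]='a': π[4]=1 (border 'a')
j=5 s[j]='b': k: 1→0; π[5]=0 (border '')
j=6 s[j]='b': π[6]=0 (border '')
j=7 s[j]='a': π[7]=1 (border 'a')
j=8 s[j]='a': π[8]=2 (border 'aa')
j=9 s[j]='a': π[9]=3 (border 'aaa')
j=10 s[j]='b': π[10]=4 (border 'aaab')
j=11 s[j]='a': π[11]=5 (border 'aaaba')
j=12 s[j]='b': π[12]=6 (border 'aaabab')
j=13 s[j]='a': k: 6→0; π[13]=1 (border 'a')
j=14 s[j]='a': π[14]=2 (border 'aa')
j=15 s[j]='a': π[15]=3 (border 'aaa')
j=16 s[j]='b': π[16]=4 (border 'aaab')
j=17 s[j]='a': π[17]=5 (border 'aaaba')
j=18 s[j]='a': k: 5→1; π[18]=2 (border 'aa')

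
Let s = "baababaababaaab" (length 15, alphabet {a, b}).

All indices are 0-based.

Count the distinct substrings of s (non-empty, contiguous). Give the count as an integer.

rank | idx | suffix
   0 |  11 | aaab
   1 |  12 | aab
   2 |   6 | aababaaab
   3 |   1 | aababaababaaab
   4 |  13 | ab
   5 |   9 | abaaab
   6 |   4 | abaababaaab
   7 |   7 | ababaaab
   8 |   2 | ababaababaaab
   9 |  14 | b
  10 |  10 | baaab
  11 |   5 | baababaaab
  12 |   0 | baababaababaaab
  13 |   8 | babaaab
  14 |   3 | babaababaaab

SA = [11, 12, 6, 1, 13, 9, 4, 7, 2, 14, 10, 5, 0, 8, 3]
i: (SA[i-1],SA[i]) lcp shared
  1: (11,12) 2 'aa'
  2: (12,6) 3 'aab'
  3: (6,1) 7 'aababaa'
  4: (1,13) 1 'a'
  5: (13,9) 2 'ab'
  6: (9,4) 4 'abaa'
  7: (4,7) 3 'aba'
  8: (7,2) 6 'ababaa'
  9: (2,14) 0 ''
  10: (14,10) 1 'b'
  11: (10,5) 3 'baa'
  12: (5,0) 8 'baababaa'
  13: (0,8) 2 'ba'
  14: (8,3) 5 'babaa'

n(n+1)/2 = 15·16/2 = 120
Σ LCP = 0 + 2 + 3 + 7 + 1 + 2 + 4 + 3 + 6 + 0 + 1 + 3 + 8 + 2 + 5 = 47
distinct = 120 − 47 = 73

73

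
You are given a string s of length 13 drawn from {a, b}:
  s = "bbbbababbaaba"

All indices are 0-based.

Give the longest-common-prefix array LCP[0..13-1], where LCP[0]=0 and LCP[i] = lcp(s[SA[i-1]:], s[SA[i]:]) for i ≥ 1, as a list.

sorted suffixes:
  #0 SA[0]=12  'a'
  #1 SA[1]=9  'aaba'
  #2 SA[2]=10  'aba'
  #3 SA[3]=4  'ababbaaba'
  #4 SA[4]=6  'abbaaba'
  #5 SA[5]=11  'ba'
  #6 SA[6]=8  'baaba'
  #7 SA[7]=3  'bababbaaba'
  #8 SA[8]=5  'babbaaba'
  #9 SA[9]=7  'bbaaba'
  #10 SA[10]=2  'bbababbaaba'
  #11 SA[11]=1  'bbbababbaaba'
  #12 SA[12]=0  'bbbbababbaaba'

SA = [12, 9, 10, 4, 6, 11, 8, 3, 5, 7, 2, 1, 0]
i: (SA[i-1],SA[i]) lcp shared
  1: (12,9) 1 'a'
  2: (9,10) 1 'a'
  3: (10,4) 3 'aba'
  4: (4,6) 2 'ab'
  5: (6,11) 0 ''
  6: (11,8) 2 'ba'
  7: (8,3) 2 'ba'
  8: (3,5) 3 'bab'
  9: (5,7) 1 'b'
  10: (7,2) 3 'bba'
  11: (2,1) 2 'bb'
  12: (1,0) 3 'bbb'

[0, 1, 1, 3, 2, 0, 2, 2, 3, 1, 3, 2, 3]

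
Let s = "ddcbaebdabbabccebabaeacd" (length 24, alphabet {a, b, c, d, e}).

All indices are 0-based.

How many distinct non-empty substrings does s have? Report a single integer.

272

rank | idx | suffix
   0 |  17 | abaeacd
   1 |   8 | abbabccebabaeacd
   2 |  11 | abccebabaeacd
   3 |  21 | acd
   4 |  19 | aeacd
   5 |   4 | aebdabbabccebabaeacd
   6 |  16 | babaeacd
   7 |  10 | babccebabaeacd
   8 |  18 | baeacd
   9 |   3 | baebdabbabccebabaeacd
  10 |   9 | bbabccebabaeacd
  11 |  12 | bccebabaeacd
  12 |   6 | bdabbabccebabaeacd
  13 |   2 | cbaebdabbabccebabaeacd
  14 |  13 | ccebabaeacd
  15 |  22 | cd
  16 |  14 | cebabaeacd
  17 |  23 | d
  18 |   7 | dabbabccebabaeacd
  19 |   1 | dcbaebdabbabccebabaeacd
  20 |   0 | ddcbaebdabbabccebabaeacd
  21 |  20 | eacd
  22 |  15 | ebabaeacd
  23 |   5 | ebdabbabccebabaeacd

SA = [17, 8, 11, 21, 19, 4, 16, 10, 18, 3, 9, 12, 6, 2, 13, 22, 14, 23, 7, 1, 0, 20, 15, 5]
[i] adj suffixes → lcp
  [1] 17/8 → 2 ('ab')
  [2] 8/11 → 2 ('ab')
  [3] 11/21 → 1 ('a')
  [4] 21/19 → 1 ('a')
  [5] 19/4 → 2 ('ae')
  [6] 4/16 → 0 ('')
  [7] 16/10 → 3 ('bab')
  [8] 10/18 → 2 ('ba')
  [9] 18/3 → 3 ('bae')
  [10] 3/9 → 1 ('b')
  [11] 9/12 → 1 ('b')
  [12] 12/6 → 1 ('b')
  [13] 6/2 → 0 ('')
  [14] 2/13 → 1 ('c')
  [15] 13/22 → 1 ('c')
  [16] 22/14 → 1 ('c')
  [17] 14/23 → 0 ('')
  [18] 23/7 → 1 ('d')
  [19] 7/1 → 1 ('d')
  [20] 1/0 → 1 ('d')
  [21] 0/20 → 0 ('')
  [22] 20/15 → 1 ('e')
  [23] 15/5 → 2 ('eb')

n(n+1)/2 = 24·25/2 = 300
Σ LCP = 0 + 2 + 2 + 1 + 1 + 2 + 0 + 3 + 2 + 3 + 1 + 1 + 1 + 0 + 1 + 1 + 1 + 0 + 1 + 1 + 1 + 0 + 1 + 2 = 28
distinct = 300 − 28 = 272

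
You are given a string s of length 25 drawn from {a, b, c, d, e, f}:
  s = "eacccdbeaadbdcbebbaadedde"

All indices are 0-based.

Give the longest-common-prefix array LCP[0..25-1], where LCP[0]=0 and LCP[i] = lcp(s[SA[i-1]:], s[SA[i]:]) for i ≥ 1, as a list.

rank | idx | suffix
   0 |   8 | aadbdcbebbaadedde
   1 |  18 | aadedde
   2 |   1 | acccdbeaadbdcbebbaadedde
   3 |   9 | adbdcbebbaadedde
   4 |  19 | adedde
   5 |  17 | baadedde
   6 |  16 | bbaadedde
   7 |  11 | bdcbebbaadedde
   8 |   6 | beaadbdcbebbaadedde
   9 |  14 | bebbaadedde
  10 |  13 | cbebbaadedde
  11 |   2 | cccdbeaadbdcbebbaadedde
  12 |   3 | ccdbeaadbdcbebbaadedde
  13 |   4 | cdbeaadbdcbebbaadedde
  14 |  10 | dbdcbebbaadedde
  15 |   5 | dbeaadbdcbebbaadedde
  16 |  12 | dcbebbaadedde
  17 |  22 | dde
  18 |  23 | de
  19 |  20 | dedde
  20 |  24 | e
  21 |   7 | eaadbdcbebbaadedde
  22 |   0 | eacccdbeaadbdcbebbaadedde
  23 |  15 | ebbaadedde
  24 |  21 | edde

SA = [8, 18, 1, 9, 19, 17, 16, 11, 6, 14, 13, 2, 3, 4, 10, 5, 12, 22, 23, 20, 24, 7, 0, 15, 21]
[i] adj suffixes → lcp
  [1] 8/18 → 3 ('aad')
  [2] 18/1 → 1 ('a')
  [3] 1/9 → 1 ('a')
  [4] 9/19 → 2 ('ad')
  [5] 19/17 → 0 ('')
  [6] 17/16 → 1 ('b')
  [7] 16/11 → 1 ('b')
  [8] 11/6 → 1 ('b')
  [9] 6/14 → 2 ('be')
  [10] 14/13 → 0 ('')
  [11] 13/2 → 1 ('c')
  [12] 2/3 → 2 ('cc')
  [13] 3/4 → 1 ('c')
  [14] 4/10 → 0 ('')
  [15] 10/5 → 2 ('db')
  [16] 5/12 → 1 ('d')
  [17] 12/22 → 1 ('d')
  [18] 22/23 → 1 ('d')
  [19] 23/20 → 2 ('de')
  [20] 20/24 → 0 ('')
  [21] 24/7 → 1 ('e')
  [22] 7/0 → 2 ('ea')
  [23] 0/15 → 1 ('e')
  [24] 15/21 → 1 ('e')

[0, 3, 1, 1, 2, 0, 1, 1, 1, 2, 0, 1, 2, 1, 0, 2, 1, 1, 1, 2, 0, 1, 2, 1, 1]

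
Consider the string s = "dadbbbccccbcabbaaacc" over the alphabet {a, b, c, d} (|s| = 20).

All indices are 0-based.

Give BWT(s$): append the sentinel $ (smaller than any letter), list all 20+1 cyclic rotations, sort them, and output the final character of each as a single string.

rank  rotation               last
    0  $dadbbbccccbcabbaaacc  c
    1  aaacc$dadbbbccccbcabb  b
    2  aacc$dadbbbccccbcabba  a
    3  abbaaacc$dadbbbccccbc  c
    4  acc$dadbbbccccbcabbaa  a
    5  adbbbccccbcabbaaacc$d  d
    6  baaacc$dadbbbccccbcab  b
    7  bbaaacc$dadbbbccccbca  a
    8  bbbccccbcabbaaacc$dad  d
    9  bbccccbcabbaaacc$dadb  b
   10  bcabbaaacc$dadbbbcccc  c
   11  bccccbcabbaaacc$dadbb  b
   12  c$dadbbbccccbcabbaaac  c
   13  cabbaaacc$dadbbbccccb  b
   14  cbcabbaaacc$dadbbbccc  c
   15  cc$dadbbbccccbcabbaaa  a
   16  ccbcabbaaacc$dadbbbcc  c
   17  cccbcabbaaacc$dadbbbc  c
   18  ccccbcabbaaacc$dadbbb  b
   19  dadbbbccccbcabbaaacc$  $
   20  dbbbccccbcabbaaacc$da  a

cbacadbadbcbcbcaccb$a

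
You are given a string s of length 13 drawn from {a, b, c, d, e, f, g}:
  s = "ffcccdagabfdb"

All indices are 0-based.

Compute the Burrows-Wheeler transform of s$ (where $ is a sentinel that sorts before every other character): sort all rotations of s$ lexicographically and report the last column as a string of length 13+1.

rank  rotation        last
    0  $ffcccdagabfdb  b
    1  abfdb$ffcccdag  g
    2  agabfdb$ffcccd  d
    3  b$ffcccdagabfd  d
    4  bfdb$ffcccdaga  a
    5  cccdagabfdb$ff  f
    6  ccdagabfdb$ffc  c
    7  cdagabfdb$ffcc  c
    8  dagabfdb$ffccc  c
    9  db$ffcccdagabf  f
   10  fcccdagabfdb$f  f
   11  fdb$ffcccdagab  b
   12  ffcccdagabfdb$  $
   13  gabfdb$ffcccda  a

bgddafcccffb$a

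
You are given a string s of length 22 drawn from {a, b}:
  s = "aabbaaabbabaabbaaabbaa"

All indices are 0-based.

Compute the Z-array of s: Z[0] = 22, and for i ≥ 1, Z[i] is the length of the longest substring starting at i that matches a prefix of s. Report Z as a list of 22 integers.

Z[0]=22
i=1: outside box; Z[1]=1 grow→box=[1,2)
i=2: outside box; Z[2]=0
i=3: outside box; Z[3]=0
i=4: outside box; Z[4]=2 grow→box=[4,6)
i=5: min(r-i=1, Z[1]=1)=1; Z[5]=5 grow→box=[5,10)
i=6: min(r-i=4, Z[1]=1)=1; Z[6]=1
i=7: min(r-i=3, Z[2]=0)=0; Z[7]=0
i=8: min(r-i=2, Z[3]=0)=0; Z[8]=0
i=9: min(r-i=1, Z[4]=2)=1; Z[9]=1
i=10: outside box; Z[10]=0
i=11: outside box; Z[11]=10 grow→box=[11,21)
i=12: min(r-i=9, Z[1]=1)=1; Z[12]=1
i=13: min(r-i=8, Z[2]=0)=0; Z[13]=0
i=14: min(r-i=7, Z[3]=0)=0; Z[14]=0
i=15: min(r-i=6, Z[4]=2)=2; Z[15]=2
i=16: min(r-i=5, Z[5]=5)=5; Z[16]=6 grow→box=[16,22)
i=17: min(r-i=5, Z[1]=1)=1; Z[17]=1
i=18: min(r-i=4, Z[2]=0)=0; Z[18]=0
i=19: min(r-i=3, Z[3]=0)=0; Z[19]=0
i=20: min(r-i=2, Z[4]=2)=2; Z[20]=2
i=21: min(r-i=1, Z[5]=5)=1; Z[21]=1

[22, 1, 0, 0, 2, 5, 1, 0, 0, 1, 0, 10, 1, 0, 0, 2, 6, 1, 0, 0, 2, 1]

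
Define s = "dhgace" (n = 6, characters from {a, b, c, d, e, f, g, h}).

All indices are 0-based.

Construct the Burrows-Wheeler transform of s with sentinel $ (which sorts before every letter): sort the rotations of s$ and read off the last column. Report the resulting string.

ega$chd

rank  rotation last
    0  $dhgace  e
    1  ace$dhg  g
    2  ce$dhga  a
    3  dhgace$  $
    4  e$dhgac  c
    5  gace$dh  h
    6  hgace$d  d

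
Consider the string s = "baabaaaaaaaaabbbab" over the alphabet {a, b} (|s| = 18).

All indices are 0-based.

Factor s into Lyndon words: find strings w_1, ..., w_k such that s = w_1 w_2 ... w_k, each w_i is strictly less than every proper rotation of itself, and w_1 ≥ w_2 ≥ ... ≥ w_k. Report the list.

["b", "aab", "aaaaaaaaabbbab"]

emit factor 1: 'b' (i=0, period=1)
emit factor 2: 'aab' (i=1, period=3)
emit factor 3: 'aaaaaaaaabbbab' (i=4, period=14)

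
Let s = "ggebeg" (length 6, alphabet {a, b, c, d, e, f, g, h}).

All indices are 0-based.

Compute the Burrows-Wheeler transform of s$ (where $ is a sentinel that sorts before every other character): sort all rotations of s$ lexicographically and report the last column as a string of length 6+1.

rank  rotation last
    0  $ggebeg  g
    1  beg$gge  e
    2  ebeg$gg  g
    3  eg$ggeb  b
    4  g$ggebe  e
    5  gebeg$g  g
    6  ggebeg$  $

gegbeg$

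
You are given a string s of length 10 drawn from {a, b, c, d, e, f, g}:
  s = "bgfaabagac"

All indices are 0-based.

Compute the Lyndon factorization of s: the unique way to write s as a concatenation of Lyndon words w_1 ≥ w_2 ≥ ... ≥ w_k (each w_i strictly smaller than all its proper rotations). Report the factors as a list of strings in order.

emit factor 1: 'bgf' (i=0, period=3)
emit factor 2: 'aabagac' (i=3, period=7)

["bgf", "aabagac"]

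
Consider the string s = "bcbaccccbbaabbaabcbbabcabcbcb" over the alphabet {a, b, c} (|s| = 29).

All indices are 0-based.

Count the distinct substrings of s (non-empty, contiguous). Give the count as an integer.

rank | idx | suffix
   0 |  10 | aabbaabcbbabcabcbcb
   1 |  14 | aabcbbabcabcbcb
   2 |  11 | abbaabcbbabcabcbcb
   3 |  20 | abcabcbcb
   4 |  15 | abcbbabcabcbcb
   5 |  23 | abcbcb
   6 |   3 | accccbbaabbaabcbbabcabcbcb
   7 |  28 | b
   8 |   9 | baabbaabcbbabcabcbcb
   9 |  13 | baabcbbabcabcbcb
  10 |  19 | babcabcbcb
  11 |   2 | baccccbbaabbaabcbbabcabcbcb
  12 |   8 | bbaabbaabcbbabcabcbcb
  13 |  12 | bbaabcbbabcabcbcb
  14 |  18 | bbabcabcbcb
  15 |  21 | bcabcbcb
  16 |  26 | bcb
  17 |   0 | bcbaccccbbaabbaabcbbabcabcbcb
  18 |  16 | bcbbabcabcbcb
  19 |  24 | bcbcb
  20 |  22 | cabcbcb
  21 |  27 | cb
  22 |   1 | cbaccccbbaabbaabcbbabcabcbcb
  23 |   7 | cbbaabbaabcbbabcabcbcb
  24 |  17 | cbbabcabcbcb
  25 |  25 | cbcb
  26 |   6 | ccbbaabbaabcbbabcabcbcb
  27 |   5 | cccbbaabbaabcbbabcabcbcb
  28 |   4 | ccccbbaabbaabcbbabcabcbcb

SA = [10, 14, 11, 20, 15, 23, 3, 28, 9, 13, 19, 2, 8, 12, 18, 21, 26, 0, 16, 24, 22, 27, 1, 7, 17, 25, 6, 5, 4]
i: (SA[i-1],SA[i]) lcp shared
  1: (10,14) 3 'aab'
  2: (14,11) 1 'a'
  3: (11,20) 2 'ab'
  4: (20,15) 3 'abc'
  5: (15,23) 4 'abcb'
  6: (23,3) 1 'a'
  7: (3,28) 0 ''
  8: (28,9) 1 'b'
  9: (9,13) 4 'baab'
  10: (13,19) 2 'ba'
  11: (19,2) 2 'ba'
  12: (2,8) 1 'b'
  13: (8,12) 5 'bbaab'
  14: (12,18) 3 'bba'
  15: (18,21) 1 'b'
  16: (21,26) 2 'bc'
  17: (26,0) 3 'bcb'
  18: (0,16) 3 'bcb'
  19: (16,24) 3 'bcb'
  20: (24,22) 0 ''
  21: (22,27) 1 'c'
  22: (27,1) 2 'cb'
  23: (1,7) 2 'cb'
  24: (7,17) 4 'cbba'
  25: (17,25) 2 'cb'
  26: (25,6) 1 'c'
  27: (6,5) 2 'cc'
  28: (5,4) 3 'ccc'

n(n+1)/2 = 29·30/2 = 435
Σ LCP = 0 + 3 + 1 + 2 + 3 + 4 + 1 + 0 + 1 + 4 + 2 + 2 + 1 + 5 + 3 + 1 + 2 + 3 + 3 + 3 + 0 + 1 + 2 + 2 + 4 + 2 + 1 + 2 + 3 = 61
distinct = 435 − 61 = 374

374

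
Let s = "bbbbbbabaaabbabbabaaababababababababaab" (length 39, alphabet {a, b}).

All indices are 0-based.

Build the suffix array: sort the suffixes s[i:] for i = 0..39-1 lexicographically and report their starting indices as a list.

rank | idx | suffix
   0 |  18 | aaababababababababaab
   1 |   8 | aaabbabbabaaababababababababaab
   2 |  36 | aab
   3 |  19 | aababababababababaab
   4 |   9 | aabbabbabaaababababababababaab
   5 |  37 | ab
   6 |  16 | abaaababababababababaab
   7 |   6 | abaaabbabbabaaababababababababaab
   8 |  34 | abaab
   9 |  32 | ababaab
  10 |  30 | abababaab
  11 |  28 | ababababaab
  12 |  26 | abababababaab
  13 |  24 | ababababababaab
  14 |  22 | abababababababaab
  15 |  20 | ababababababababaab
  16 |  13 | abbabaaababababababababaab
  17 |  10 | abbabbabaaababababababababaab
  18 |  38 | b
  19 |  17 | baaababababababababaab
  20 |   7 | baaabbabbabaaababababababababaab
  21 |  35 | baab
  22 |  15 | babaaababababababababaab
  23 |   5 | babaaabbabbabaaababababababababaab
  24 |  33 | babaab
  25 |  31 | bababaab
  26 |  29 | babababaab
  27 |  27 | bababababaab
  28 |  25 | babababababaab
  29 |  23 | bababababababaab
  30 |  21 | babababababababaab
  31 |  12 | babbabaaababababababababaab
  32 |  14 | bbabaaababababababababaab
  33 |   4 | bbabaaabbabbabaaababababababababaab
  34 |  11 | bbabbabaaababababababababaab
  35 |   3 | bbbabaaabbabbabaaababababababababaab
  36 |   2 | bbbbabaaabbabbabaaababababababababaab
  37 |   1 | bbbbbabaaabbabbabaaababababababababaab
  38 |   0 | bbbbbbabaaabbabbabaaababababababababaab

[18, 8, 36, 19, 9, 37, 16, 6, 34, 32, 30, 28, 26, 24, 22, 20, 13, 10, 38, 17, 7, 35, 15, 5, 33, 31, 29, 27, 25, 23, 21, 12, 14, 4, 11, 3, 2, 1, 0]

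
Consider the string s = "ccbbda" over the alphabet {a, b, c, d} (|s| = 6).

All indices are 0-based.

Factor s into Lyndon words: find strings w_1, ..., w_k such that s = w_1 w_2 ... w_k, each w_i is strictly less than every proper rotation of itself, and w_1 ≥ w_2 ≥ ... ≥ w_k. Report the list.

emit factor 1: 'c' (i=0, period=1)
emit factor 2: 'c' (i=1, period=1)
emit factor 3: 'bbd' (i=2, period=3)
emit factor 4: 'a' (i=5, period=1)

["c", "c", "bbd", "a"]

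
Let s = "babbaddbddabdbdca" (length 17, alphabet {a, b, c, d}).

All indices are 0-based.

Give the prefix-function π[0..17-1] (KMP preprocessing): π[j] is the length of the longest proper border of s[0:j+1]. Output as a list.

π[0] = 0
j=1 s[j]='a': π[1]=0 (border '')
j=2 s[j]='b': π[2]=1 (border 'b')
j=3 s[j]='b': k: 1→0; π[3]=1 (border 'b')
j=4 s[j]='a': π[4]=2 (border 'ba')
j=5 s[j]='d': k: 2→0; π[5]=0 (border '')
j=6 s[j]='d': π[6]=0 (border '')
j=7 s[j]='b': π[7]=1 (border 'b')
j=8 s[j]='d': k: 1→0; π[8]=0 (border '')
j=9 s[j]='d': π[9]=0 (border '')
j=10 s[j]='a': π[10]=0 (border '')
j=11 s[j]='b': π[11]=1 (border 'b')
j=12 s[j]='d': k: 1→0; π[12]=0 (border '')
j=13 s[j]='b': π[13]=1 (border 'b')
j=14 s[j]='d': k: 1→0; π[14]=0 (border '')
j=15 s[j]='c': π[15]=0 (border '')
j=16 s[j]='a': π[16]=0 (border '')

[0, 0, 1, 1, 2, 0, 0, 1, 0, 0, 0, 1, 0, 1, 0, 0, 0]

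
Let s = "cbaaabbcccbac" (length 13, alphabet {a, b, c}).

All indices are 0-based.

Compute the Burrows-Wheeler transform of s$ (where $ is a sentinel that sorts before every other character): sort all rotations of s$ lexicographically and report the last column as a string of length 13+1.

cbaabccaba$ccb

rank  rotation        last
    0  $cbaaabbcccbac  c
    1  aaabbcccbac$cb  b
    2  aabbcccbac$cba  a
    3  abbcccbac$cbaa  a
    4  ac$cbaaabbcccb  b
    5  baaabbcccbac$c  c
    6  bac$cbaaabbccc  c
    7  bbcccbac$cbaaa  a
    8  bcccbac$cbaaab  b
    9  c$cbaaabbcccba  a
   10  cbaaabbcccbac$  $
   11  cbac$cbaaabbcc  c
   12  ccbac$cbaaabbc  c
   13  cccbac$cbaaabb  b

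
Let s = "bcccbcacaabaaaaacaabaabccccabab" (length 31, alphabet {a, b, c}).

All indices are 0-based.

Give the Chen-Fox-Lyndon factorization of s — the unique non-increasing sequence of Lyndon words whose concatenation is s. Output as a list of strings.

["bccc", "bc", "ac", "aab", "aaaaacaabaabccccabab"]

emit factor 1: 'bccc' (i=0, period=4)
emit factor 2: 'bc' (i=4, period=2)
emit factor 3: 'ac' (i=6, period=2)
emit factor 4: 'aab' (i=8, period=3)
emit factor 5: 'aaaaacaabaabccccabab' (i=11, period=20)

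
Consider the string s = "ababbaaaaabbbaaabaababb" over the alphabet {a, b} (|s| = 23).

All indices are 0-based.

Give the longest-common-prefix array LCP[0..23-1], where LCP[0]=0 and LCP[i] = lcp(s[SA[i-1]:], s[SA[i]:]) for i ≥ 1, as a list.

rank→(start, suffix):
  0 → (5, 'aaaaabbbaaabaababb')
  1 → (6, 'aaaabbbaaabaababb')
  2 → (13, 'aaabaababb')
  3 → (7, 'aaabbbaaabaababb')
  4 → (14, 'aabaababb')
  5 → (17, 'aababb')
  6 → (8, 'aabbbaaabaababb')
  7 → (15, 'abaababb')
  8 → (18, 'ababb')
  9 → (0, 'ababbaaaaabbbaaabaababb')
  10 → (20, 'abb')
  11 → (2, 'abbaaaaabbbaaabaababb')
  12 → (9, 'abbbaaabaababb')
  13 → (22, 'b')
  14 → (4, 'baaaaabbbaaabaababb')
  15 → (12, 'baaabaababb')
  16 → (16, 'baababb')
  17 → (19, 'babb')
  18 → (1, 'babbaaaaabbbaaabaababb')
  19 → (21, 'bb')
  20 → (3, 'bbaaaaabbbaaabaababb')
  21 → (11, 'bbaaabaababb')
  22 → (10, 'bbbaaabaababb')

SA = [5, 6, 13, 7, 14, 17, 8, 15, 18, 0, 20, 2, 9, 22, 4, 12, 16, 19, 1, 21, 3, 11, 10]
i: (SA[i-1],SA[i]) lcp shared
  1: (5,6) 4 'aaaa'
  2: (6,13) 3 'aaa'
  3: (13,7) 4 'aaab'
  4: (7,14) 2 'aa'
  5: (14,17) 4 'aaba'
  6: (17,8) 3 'aab'
  7: (8,15) 1 'a'
  8: (15,18) 3 'aba'
  9: (18,0) 5 'ababb'
  10: (0,20) 2 'ab'
  11: (20,2) 3 'abb'
  12: (2,9) 3 'abb'
  13: (9,22) 0 ''
  14: (22,4) 1 'b'
  15: (4,12) 4 'baaa'
  16: (12,16) 3 'baa'
  17: (16,19) 2 'ba'
  18: (19,1) 4 'babb'
  19: (1,21) 1 'b'
  20: (21,3) 2 'bb'
  21: (3,11) 5 'bbaaa'
  22: (11,10) 2 'bb'

[0, 4, 3, 4, 2, 4, 3, 1, 3, 5, 2, 3, 3, 0, 1, 4, 3, 2, 4, 1, 2, 5, 2]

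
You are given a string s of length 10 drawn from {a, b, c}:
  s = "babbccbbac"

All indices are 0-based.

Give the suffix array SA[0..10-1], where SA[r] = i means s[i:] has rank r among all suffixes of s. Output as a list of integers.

[1, 8, 0, 7, 6, 2, 3, 9, 5, 4]

rank | idx | suffix
   0 |   1 | abbccbbac
   1 |   8 | ac
   2 |   0 | babbccbbac
   3 |   7 | bac
   4 |   6 | bbac
   5 |   2 | bbccbbac
   6 |   3 | bccbbac
   7 |   9 | c
   8 |   5 | cbbac
   9 |   4 | ccbbac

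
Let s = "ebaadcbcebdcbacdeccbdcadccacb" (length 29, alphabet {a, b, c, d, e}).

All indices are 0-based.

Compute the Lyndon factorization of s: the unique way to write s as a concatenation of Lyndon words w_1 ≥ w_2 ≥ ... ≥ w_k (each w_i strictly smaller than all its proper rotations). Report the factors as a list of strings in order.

emit factor 1: 'e' (i=0, period=1)
emit factor 2: 'b' (i=1, period=1)
emit factor 3: 'aadcbcebdcbacdeccbdcadccacb' (i=2, period=27)

["e", "b", "aadcbcebdcbacdeccbdcadccacb"]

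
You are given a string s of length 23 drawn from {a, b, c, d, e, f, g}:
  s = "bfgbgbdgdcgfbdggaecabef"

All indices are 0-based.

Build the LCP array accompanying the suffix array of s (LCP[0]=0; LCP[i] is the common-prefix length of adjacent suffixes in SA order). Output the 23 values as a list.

rank | idx | suffix
   0 |  19 | abef
   1 |  16 | aecabef
   2 |   5 | bdgdcgfbdggaecabef
   3 |  12 | bdggaecabef
   4 |  20 | bef
   5 |   0 | bfgbgbdgdcgfbdggaecabef
   6 |   3 | bgbdgdcgfbdggaecabef
   7 |  18 | cabef
   8 |   9 | cgfbdggaecabef
   9 |   8 | dcgfbdggaecabef
  10 |   6 | dgdcgfbdggaecabef
  11 |  13 | dggaecabef
  12 |  17 | ecabef
  13 |  21 | ef
  14 |  22 | f
  15 |  11 | fbdggaecabef
  16 |   1 | fgbgbdgdcgfbdggaecabef
  17 |  15 | gaecabef
  18 |   4 | gbdgdcgfbdggaecabef
  19 |   2 | gbgbdgdcgfbdggaecabef
  20 |   7 | gdcgfbdggaecabef
  21 |  10 | gfbdggaecabef
  22 |  14 | ggaecabef

SA = [19, 16, 5, 12, 20, 0, 3, 18, 9, 8, 6, 13, 17, 21, 22, 11, 1, 15, 4, 2, 7, 10, 14]
[i] adj suffixes → lcp
  [1] 19/16 → 1 ('a')
  [2] 16/5 → 0 ('')
  [3] 5/12 → 3 ('bdg')
  [4] 12/20 → 1 ('b')
  [5] 20/0 → 1 ('b')
  [6] 0/3 → 1 ('b')
  [7] 3/18 → 0 ('')
  [8] 18/9 → 1 ('c')
  [9] 9/8 → 0 ('')
  [10] 8/6 → 1 ('d')
  [11] 6/13 → 2 ('dg')
  [12] 13/17 → 0 ('')
  [13] 17/21 → 1 ('e')
  [14] 21/22 → 0 ('')
  [15] 22/11 → 1 ('f')
  [16] 11/1 → 1 ('f')
  [17] 1/15 → 0 ('')
  [18] 15/4 → 1 ('g')
  [19] 4/2 → 2 ('gb')
  [20] 2/7 → 1 ('g')
  [21] 7/10 → 1 ('g')
  [22] 10/14 → 1 ('g')

[0, 1, 0, 3, 1, 1, 1, 0, 1, 0, 1, 2, 0, 1, 0, 1, 1, 0, 1, 2, 1, 1, 1]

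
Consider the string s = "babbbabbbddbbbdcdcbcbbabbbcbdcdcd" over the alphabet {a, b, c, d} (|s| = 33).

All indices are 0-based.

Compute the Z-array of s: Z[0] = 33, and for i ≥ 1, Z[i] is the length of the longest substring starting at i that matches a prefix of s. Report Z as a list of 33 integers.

[33, 0, 1, 1, 5, 0, 1, 1, 1, 0, 0, 1, 1, 1, 0, 0, 0, 0, 1, 0, 1, 5, 0, 1, 1, 1, 0, 1, 0, 0, 0, 0, 0]

Z[0]=33
i=1: i≥r, start 0; Z[1]=0
i=2: i≥r, start 0; Z[2]=1 grow→box=[2,3)
i=3: i≥r, start 0; Z[3]=1 grow→box=[3,4)
i=4: i≥r, start 0; Z[4]=5 grow→box=[4,9)
i=5: min(r-i=4, Z[1]=0)=0; Z[5]=0
i=6: min(r-i=3, Z[2]=1)=1; Z[6]=1
i=7: min(r-i=2, Z[3]=1)=1; Z[7]=1
i=8: min(r-i=1, Z[4]=5)=1; Z[8]=1
i=9: i≥r, start 0; Z[9]=0
i=10: i≥r, start 0; Z[10]=0
i=11: i≥r, start 0; Z[11]=1 grow→box=[11,12)
i=12: i≥r, start 0; Z[12]=1 grow→box=[12,13)
i=13: i≥r, start 0; Z[13]=1 grow→box=[13,14)
i=14: i≥r, start 0; Z[14]=0
i=15: i≥r, start 0; Z[15]=0
i=16: i≥r, start 0; Z[16]=0
i=17: i≥r, start 0; Z[17]=0
i=18: i≥r, start 0; Z[18]=1 grow→box=[18,19)
i=19: i≥r, start 0; Z[19]=0
i=20: i≥r, start 0; Z[20]=1 grow→box=[20,21)
i=21: i≥r, start 0; Z[21]=5 grow→box=[21,26)
i=22: min(r-i=4, Z[1]=0)=0; Z[22]=0
i=23: min(r-i=3, Z[2]=1)=1; Z[23]=1
i=24: min(r-i=2, Z[3]=1)=1; Z[24]=1
i=25: min(r-i=1, Z[4]=5)=1; Z[25]=1
i=26: i≥r, start 0; Z[26]=0
i=27: i≥r, start 0; Z[27]=1 grow→box=[27,28)
i=28: i≥r, start 0; Z[28]=0
i=29: i≥r, start 0; Z[29]=0
i=30: i≥r, start 0; Z[30]=0
i=31: i≥r, start 0; Z[31]=0
i=32: i≥r, start 0; Z[32]=0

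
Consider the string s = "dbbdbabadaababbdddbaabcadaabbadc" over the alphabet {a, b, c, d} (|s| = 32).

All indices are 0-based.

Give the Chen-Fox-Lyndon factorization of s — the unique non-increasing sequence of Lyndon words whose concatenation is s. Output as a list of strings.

emit factor 1: 'd' (i=0, period=1)
emit factor 2: 'bbd' (i=1, period=3)
emit factor 3: 'b' (i=4, period=1)
emit factor 4: 'abad' (i=5, period=4)
emit factor 5: 'aababbdddbaabcadaabbadc' (i=9, period=23)

["d", "bbd", "b", "abad", "aababbdddbaabcadaabbadc"]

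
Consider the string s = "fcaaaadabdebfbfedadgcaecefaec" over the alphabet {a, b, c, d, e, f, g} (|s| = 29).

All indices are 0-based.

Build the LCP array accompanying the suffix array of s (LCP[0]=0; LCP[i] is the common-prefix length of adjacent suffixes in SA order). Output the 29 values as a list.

sorted suffixes:
  #0 SA[0]=2  'aaaadabdebfbfedadgcaecefaec'
  #1 SA[1]=3  'aaadabdebfbfedadgcaecefaec'
  #2 SA[2]=4  'aadabdebfbfedadgcaecefaec'
  #3 SA[3]=7  'abdebfbfedadgcaecefaec'
  #4 SA[4]=5  'adabdebfbfedadgcaecefaec'
  #5 SA[5]=17  'adgcaecefaec'
  #6 SA[6]=26  'aec'
  #7 SA[7]=21  'aecefaec'
  #8 SA[8]=8  'bdebfbfedadgcaecefaec'
  #9 SA[9]=11  'bfbfedadgcaecefaec'
  #10 SA[10]=13  'bfedadgcaecefaec'
  #11 SA[11]=28  'c'
  #12 SA[12]=1  'caaaadabdebfbfedadgcaecefaec'
  #13 SA[13]=20  'caecefaec'
  #14 SA[14]=23  'cefaec'
  #15 SA[15]=6  'dabdebfbfedadgcaecefaec'
  #16 SA[16]=16  'dadgcaecefaec'
  #17 SA[17]=9  'debfbfedadgcaecefaec'
  #18 SA[18]=18  'dgcaecefaec'
  #19 SA[19]=10  'ebfbfedadgcaecefaec'
  #20 SA[20]=27  'ec'
  #21 SA[21]=22  'ecefaec'
  #22 SA[22]=15  'edadgcaecefaec'
  #23 SA[23]=24  'efaec'
  #24 SA[24]=25  'faec'
  #25 SA[25]=12  'fbfedadgcaecefaec'
  #26 SA[26]=0  'fcaaaadabdebfbfedadgcaecefaec'
  #27 SA[27]=14  'fedadgcaecefaec'
  #28 SA[28]=19  'gcaecefaec'

SA = [2, 3, 4, 7, 5, 17, 26, 21, 8, 11, 13, 28, 1, 20, 23, 6, 16, 9, 18, 10, 27, 22, 15, 24, 25, 12, 0, 14, 19]
rank  pair      lcp
   1  s[2:],s[3:]  3  'aaa'
   2  s[3:],s[4:]  2  'aa'
   3  s[4:],s[7:]  1  'a'
   4  s[7:],s[5:]  1  'a'
   5  s[5:],s[17:]  2  'ad'
   6  s[17:],s[26:]  1  'a'
   7  s[26:],s[21:]  3  'aec'
   8  s[21:],s[8:]  0  ''
   9  s[8:],s[11:]  1  'b'
  10  s[11:],s[13:]  2  'bf'
  11  s[13:],s[28:]  0  ''
  12  s[28:],s[1:]  1  'c'
  13  s[1:],s[20:]  2  'ca'
  14  s[20:],s[23:]  1  'c'
  15  s[23:],s[6:]  0  ''
  16  s[6:],s[16:]  2  'da'
  17  s[16:],s[9:]  1  'd'
  18  s[9:],s[18:]  1  'd'
  19  s[18:],s[10:]  0  ''
  20  s[10:],s[27:]  1  'e'
  21  s[27:],s[22:]  2  'ec'
  22  s[22:],s[15:]  1  'e'
  23  s[15:],s[24:]  1  'e'
  24  s[24:],s[25:]  0  ''
  25  s[25:],s[12:]  1  'f'
  26  s[12:],s[0:]  1  'f'
  27  s[0:],s[14:]  1  'f'
  28  s[14:],s[19:]  0  ''

[0, 3, 2, 1, 1, 2, 1, 3, 0, 1, 2, 0, 1, 2, 1, 0, 2, 1, 1, 0, 1, 2, 1, 1, 0, 1, 1, 1, 0]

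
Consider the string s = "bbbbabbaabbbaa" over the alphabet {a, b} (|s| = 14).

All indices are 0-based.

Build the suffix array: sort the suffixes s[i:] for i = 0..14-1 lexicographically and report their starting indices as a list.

[13, 12, 7, 4, 8, 11, 6, 3, 10, 5, 2, 9, 1, 0]

sorted suffixes:
  #0 SA[0]=13  'a'
  #1 SA[1]=12  'aa'
  #2 SA[2]=7  'aabbbaa'
  #3 SA[3]=4  'abbaabbbaa'
  #4 SA[4]=8  'abbbaa'
  #5 SA[5]=11  'baa'
  #6 SA[6]=6  'baabbbaa'
  #7 SA[7]=3  'babbaabbbaa'
  #8 SA[8]=10  'bbaa'
  #9 SA[9]=5  'bbaabbbaa'
  #10 SA[10]=2  'bbabbaabbbaa'
  #11 SA[11]=9  'bbbaa'
  #12 SA[12]=1  'bbbabbaabbbaa'
  #13 SA[13]=0  'bbbbabbaabbbaa'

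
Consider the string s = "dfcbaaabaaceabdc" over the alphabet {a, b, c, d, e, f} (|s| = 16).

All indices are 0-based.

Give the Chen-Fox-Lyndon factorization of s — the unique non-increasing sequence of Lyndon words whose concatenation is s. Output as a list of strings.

emit factor 1: 'df' (i=0, period=2)
emit factor 2: 'c' (i=2, period=1)
emit factor 3: 'b' (i=3, period=1)
emit factor 4: 'aaabaaceabdc' (i=4, period=12)

["df", "c", "b", "aaabaaceabdc"]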